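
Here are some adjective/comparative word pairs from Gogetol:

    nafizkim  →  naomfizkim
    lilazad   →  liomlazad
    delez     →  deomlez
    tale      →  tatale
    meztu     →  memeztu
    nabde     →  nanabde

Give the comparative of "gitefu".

delez and tale both have last vowel 'e' yet inflect differently (deomlez, tatale), so the last vowel is not what conditions the rule; whether the stem ends in a vowel or a consonant is.
"gitefu" ends in a vowel. The stems ending in a vowel (tale → tatale, meztu → memeztu, nabde → nanabde) repeat the first consonant+vowel as a prefix.
So gitefu → gigitefu.

gigitefu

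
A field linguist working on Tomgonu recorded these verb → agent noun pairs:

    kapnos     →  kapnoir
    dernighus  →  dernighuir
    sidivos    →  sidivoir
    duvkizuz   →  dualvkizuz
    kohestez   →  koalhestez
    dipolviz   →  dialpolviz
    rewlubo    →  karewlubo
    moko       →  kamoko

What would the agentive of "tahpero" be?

dernighus and duvkizuz both have last vowel 'u' yet inflect differently (dernighuir, dualvkizuz), so the last vowel is not what conditions the rule; the final letter is.
"tahpero" ends in -o. The stems ending in -o (rewlubo → karewlubo, moko → kamoko) add the prefix ka-.
The other patterns: stems ending in -s drop the final letter and add -ir; stems ending in -z insert -al- after the first vowel.
So tahpero → katahpero.

katahpero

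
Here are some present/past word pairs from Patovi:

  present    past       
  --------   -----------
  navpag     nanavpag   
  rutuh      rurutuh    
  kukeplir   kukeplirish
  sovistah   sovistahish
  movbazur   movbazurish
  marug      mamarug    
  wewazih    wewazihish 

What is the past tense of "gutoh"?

gugutoh

wewazih and rutuh both end in -h yet inflect differently (wewazihish, rurutuh), so the final letter is not what conditions the rule; the number of vowels is.
"gutoh" has 2 vowels. The stems with 2 vowels (rutuh → rurutuh, navpag → nanavpag, marug → mamarug) repeat the first consonant+vowel as a prefix.
The other pattern: stems with 3 vowels add -ish.
So gutoh → gugutoh.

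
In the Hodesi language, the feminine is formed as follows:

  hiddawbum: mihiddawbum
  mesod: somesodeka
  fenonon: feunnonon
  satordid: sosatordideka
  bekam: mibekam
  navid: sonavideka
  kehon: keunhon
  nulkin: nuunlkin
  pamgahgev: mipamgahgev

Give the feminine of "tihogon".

"tihogon" ends in -n. The stems ending in -n (nulkin → nuunlkin, kehon → keunhon, fenonon → feunnonon) insert -un- after the first vowel.
So tihogon → tiunhogon.

tiunhogon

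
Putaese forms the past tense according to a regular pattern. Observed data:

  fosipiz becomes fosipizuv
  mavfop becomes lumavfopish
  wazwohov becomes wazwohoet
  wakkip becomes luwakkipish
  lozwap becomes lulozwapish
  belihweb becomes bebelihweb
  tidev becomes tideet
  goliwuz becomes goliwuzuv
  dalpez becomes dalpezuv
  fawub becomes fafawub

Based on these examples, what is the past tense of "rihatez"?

rihatezuv

mavfop and wazwohov both have last vowel 'o' yet inflect differently (lumavfopish, wazwohoet), so the last vowel is not what conditions the rule; the final letter is.
"rihatez" ends in -z. The stems ending in -z (dalpez → dalpezuv, goliwuz → goliwuzuv, fosipiz → fosipizuv) add -uv.
So rihatez → rihatezuv.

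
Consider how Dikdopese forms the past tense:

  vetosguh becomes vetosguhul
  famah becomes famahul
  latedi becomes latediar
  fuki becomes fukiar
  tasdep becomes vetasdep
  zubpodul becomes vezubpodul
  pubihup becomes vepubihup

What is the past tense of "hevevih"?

"hevevih" ends in -h. The stems ending in -h (vetosguh → vetosguhul, famah → famahul) add -ul.
So hevevih → hevevihul.

hevevihul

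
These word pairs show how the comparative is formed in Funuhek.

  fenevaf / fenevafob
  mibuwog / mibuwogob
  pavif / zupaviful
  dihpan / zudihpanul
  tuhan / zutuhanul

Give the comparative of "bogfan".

fenevaf and pavif both end in -f yet inflect differently (fenevafob, zupaviful), so the final letter is not what conditions the rule; the number of vowels is.
"bogfan" has 2 vowels. The stems with 2 vowels (pavif → zupaviful, dihpan → zudihpanul, tuhan → zutuhanul) add zu- … -ul around the stem.
So bogfan → zubogfanul.

zubogfanul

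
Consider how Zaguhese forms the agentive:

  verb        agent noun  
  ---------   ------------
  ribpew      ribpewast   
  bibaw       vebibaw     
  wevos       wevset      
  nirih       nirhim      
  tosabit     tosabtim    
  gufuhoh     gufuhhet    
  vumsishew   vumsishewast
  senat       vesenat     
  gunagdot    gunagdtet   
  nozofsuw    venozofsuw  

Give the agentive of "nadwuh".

gunagdot and senat both end in -t yet inflect differently (gunagdtet, vesenat), so the final letter is not what conditions the rule; the last vowel is.
"nadwuh" has last vowel 'u'. The one such stem in the data (nozofsuw → venozofsuw) adds the prefix ve-, so the same rule applies.
So nadwuh → venadwuh.

venadwuh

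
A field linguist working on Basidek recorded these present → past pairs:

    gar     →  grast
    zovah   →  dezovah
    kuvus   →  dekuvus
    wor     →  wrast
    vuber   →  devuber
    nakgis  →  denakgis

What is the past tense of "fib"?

wor and vuber both end in -r yet inflect differently (wrast, devuber), so the final letter is not what conditions the rule; the number of vowels is.
"fib" has 1 vowel. The stems with 1 vowel (wor → wrast, gar → grast) delete the last vowel and add -ast.
The other pattern: stems with 2 vowels add the prefix de-.
So fib → fbast.

fbast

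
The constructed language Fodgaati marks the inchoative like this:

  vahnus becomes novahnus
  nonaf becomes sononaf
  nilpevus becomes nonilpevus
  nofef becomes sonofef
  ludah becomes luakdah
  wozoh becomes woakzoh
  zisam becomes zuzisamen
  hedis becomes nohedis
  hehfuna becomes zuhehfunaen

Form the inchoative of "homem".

nonaf and ludah both have last vowel 'a' yet inflect differently (sononaf, luakdah), so the last vowel is not what conditions the rule; the final letter is.
"homem" ends in -m. The one such stem in the data (zisam → zuzisamen) adds zu- … -en around the stem, so the same rule applies.
So homem → zuhomemen.

zuhomemen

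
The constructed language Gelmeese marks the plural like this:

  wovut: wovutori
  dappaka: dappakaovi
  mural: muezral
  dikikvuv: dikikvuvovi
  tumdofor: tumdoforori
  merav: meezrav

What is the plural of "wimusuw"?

wimusuwori

"wimusuw" begins with w-. The one such stem in the data (wovut → wovutori) adds -ori, so the same rule applies.
So wimusuw → wimusuwori.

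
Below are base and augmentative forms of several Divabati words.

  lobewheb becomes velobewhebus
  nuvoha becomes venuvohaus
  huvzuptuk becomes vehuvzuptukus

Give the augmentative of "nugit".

venugitus

Every pair shown (lobewheb → velobewhebus, nuvoha → venuvohaus, huvzuptuk → vehuvzuptukus) follows the same rule: add ve- … -us around the stem.
So nugit → venugitus.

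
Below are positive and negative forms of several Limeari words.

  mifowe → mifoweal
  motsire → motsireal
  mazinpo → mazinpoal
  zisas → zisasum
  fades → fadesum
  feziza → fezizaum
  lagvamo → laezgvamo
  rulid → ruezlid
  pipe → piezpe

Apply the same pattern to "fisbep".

fisbepum

"fisbep" begins with f-. The stems beginning with f- (fades → fadesum, feziza → fezizaum) add -um.
The other patterns: stems beginning with m- add -al; stems beginning with l-, p- or r- insert -ez- after the first vowel.
So fisbep → fisbepum.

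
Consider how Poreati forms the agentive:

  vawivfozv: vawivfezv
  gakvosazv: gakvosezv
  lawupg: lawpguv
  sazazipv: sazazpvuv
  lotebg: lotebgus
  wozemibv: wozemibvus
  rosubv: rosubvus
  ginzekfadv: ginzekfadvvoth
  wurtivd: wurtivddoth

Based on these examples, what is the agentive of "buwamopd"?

buwampduv

vawivfozv and sazazipv both end in -v yet inflect differently (vawivfezv, sazazpvuv), so the final letter is not what conditions the rule; the second-to-last letter is.
"buwamopd" has second-to-last letter 'p'. The stems whose second-to-last letter is 'p' (lawupg → lawpguv, sazazipv → sazazpvuv) delete the last vowel and add -uv.
So buwamopd → buwampduv.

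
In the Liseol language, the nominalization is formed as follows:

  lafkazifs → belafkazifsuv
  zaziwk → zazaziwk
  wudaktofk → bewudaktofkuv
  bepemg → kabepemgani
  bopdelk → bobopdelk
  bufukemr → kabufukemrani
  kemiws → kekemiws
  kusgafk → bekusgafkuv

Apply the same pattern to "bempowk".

zaziwk and kusgafk both end in -k yet inflect differently (zazaziwk, bekusgafkuv), so the final letter is not what conditions the rule; the second-to-last letter is.
"bempowk" has second-to-last letter 'w'. The stems whose second-to-last letter is 'w' (zaziwk → zazaziwk, kemiws → kekemiws) repeat the first consonant+vowel as a prefix.
The other patterns: stems whose second-to-last letter is 'm' add ka- … -ani around the stem; stems whose second-to-last letter is 'f' add be- … -uv around the stem.
So bempowk → bebempowk.

bebempowk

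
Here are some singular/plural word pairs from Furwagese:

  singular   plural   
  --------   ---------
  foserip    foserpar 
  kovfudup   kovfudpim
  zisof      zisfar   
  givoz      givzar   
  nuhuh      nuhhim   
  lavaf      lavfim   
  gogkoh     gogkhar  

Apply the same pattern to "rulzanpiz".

zisof and lavaf both end in -f yet inflect differently (zisfar, lavfim), so the final letter is not what conditions the rule; the last vowel is.
"rulzanpiz" has last vowel 'i'. The one such stem in the data (foserip → foserpar) deletes the last vowel and adds -ar (as do zisof, gogkoh), so the same rule applies.
So rulzanpiz → rulzanpzar.

rulzanpzar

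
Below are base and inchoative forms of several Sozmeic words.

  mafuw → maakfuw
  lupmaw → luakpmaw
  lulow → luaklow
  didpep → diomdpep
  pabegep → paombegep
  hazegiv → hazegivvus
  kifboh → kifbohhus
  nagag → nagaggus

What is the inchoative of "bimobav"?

lulow and kifboh both have last vowel 'o' yet inflect differently (luaklow, kifbohhus), so the last vowel is not what conditions the rule; the final letter is.
"bimobav" ends in -v. The one such stem in the data (hazegiv → hazegivvus) doubles the final consonant and adds -us (as do kifboh, nagag), so the same rule applies.
The other patterns: stems ending in -w insert -ak- after the first vowel; stems ending in -p insert -om- after the first vowel.
So bimobav → bimobavvus.

bimobavvus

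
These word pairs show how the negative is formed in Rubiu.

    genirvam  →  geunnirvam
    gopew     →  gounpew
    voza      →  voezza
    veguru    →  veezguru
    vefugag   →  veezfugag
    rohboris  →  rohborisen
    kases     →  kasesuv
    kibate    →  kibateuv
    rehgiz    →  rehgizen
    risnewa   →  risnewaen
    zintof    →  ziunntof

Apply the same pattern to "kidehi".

kidehiuv

risnewa and voza both end in -a yet inflect differently (risnewaen, voezza), so the final letter is not what conditions the rule; the first letter is.
"kidehi" begins with k-. The stems beginning with k- (kases → kasesuv, kibate → kibateuv) add -uv.
So kidehi → kidehiuv.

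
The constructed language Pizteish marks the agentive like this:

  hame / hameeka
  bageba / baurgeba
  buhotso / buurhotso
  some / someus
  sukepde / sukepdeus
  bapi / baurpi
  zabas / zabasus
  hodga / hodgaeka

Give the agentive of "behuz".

hodga and bageba both end in -a yet inflect differently (hodgaeka, baurgeba), so the final letter is not what conditions the rule; the first letter is.
"behuz" begins with b-. The stems beginning with b- (buhotso → buurhotso, bageba → baurgeba, bapi → baurpi) insert -ur- after the first vowel.
The other patterns: stems beginning with h- add -eka; stems beginning with s- or z- add -us.
So behuz → beurhuz.

beurhuz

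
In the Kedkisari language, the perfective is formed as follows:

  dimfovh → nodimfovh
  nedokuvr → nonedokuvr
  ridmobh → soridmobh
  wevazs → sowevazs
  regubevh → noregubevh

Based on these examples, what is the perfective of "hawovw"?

nohawovw

"hawovw" has second-to-last letter 'v'. The stems whose second-to-last letter is 'v' (regubevh → noregubevh, nedokuvr → nonedokuvr, dimfovh → nodimfovh) add the prefix no-.
The other pattern: stems whose second-to-last letter is 'b' or 'z' add the prefix so-.
So hawovw → nohawovw.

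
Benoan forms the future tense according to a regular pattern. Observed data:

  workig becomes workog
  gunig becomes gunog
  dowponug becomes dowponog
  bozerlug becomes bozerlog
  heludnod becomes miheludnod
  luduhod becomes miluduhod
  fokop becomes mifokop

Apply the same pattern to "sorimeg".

dowponug and heludnod both have 3 vowels yet inflect differently (dowponog, miheludnod), so the number of vowels is not what conditions the rule; the final letter is.
"sorimeg" ends in -g. The stems ending in -g (workig → workog, gunig → gunog, dowponug → dowponog) change the last vowel to 'o'.
The other pattern: stems ending in -d or -p add the prefix mi-.
So sorimeg → sorimog.

sorimog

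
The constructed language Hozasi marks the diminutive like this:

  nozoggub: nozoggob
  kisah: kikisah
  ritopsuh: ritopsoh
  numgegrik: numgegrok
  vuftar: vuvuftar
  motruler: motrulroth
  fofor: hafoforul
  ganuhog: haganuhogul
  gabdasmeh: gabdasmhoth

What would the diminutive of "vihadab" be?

"vihadab" has last vowel 'a'. The stems whose last vowel is 'a' (vuftar → vuvuftar, kisah → kikisah) repeat the first consonant+vowel as a prefix.
So vihadab → vivihadab.

vivihadab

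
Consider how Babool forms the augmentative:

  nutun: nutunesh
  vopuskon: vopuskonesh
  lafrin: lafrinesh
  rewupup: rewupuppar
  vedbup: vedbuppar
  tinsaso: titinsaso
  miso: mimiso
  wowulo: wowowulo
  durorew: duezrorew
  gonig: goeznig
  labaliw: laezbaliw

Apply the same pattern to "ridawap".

ridawappar

nutun and rewupup both have last vowel 'u' yet inflect differently (nutunesh, rewupuppar), so the last vowel is not what conditions the rule; the final letter is.
"ridawap" ends in -p. The stems ending in -p (rewupup → rewupuppar, vedbup → vedbuppar) double the final consonant and add -ar.
The other patterns: stems ending in -n add -esh; stems ending in -o repeat the first consonant+vowel as a prefix; stems ending in -g or -w insert -ez- after the first vowel.
So ridawap → ridawappar.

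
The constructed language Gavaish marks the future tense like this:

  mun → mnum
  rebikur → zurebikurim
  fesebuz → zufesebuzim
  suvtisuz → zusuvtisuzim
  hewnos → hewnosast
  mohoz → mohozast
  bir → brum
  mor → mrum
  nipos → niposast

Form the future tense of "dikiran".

zudikiranim

bir and rebikur both end in -r yet inflect differently (brum, zurebikurim), so the final letter is not what conditions the rule; the number of vowels is.
"dikiran" has 3 vowels. The stems with 3 vowels (rebikur → zurebikurim, suvtisuz → zusuvtisuzim, fesebuz → zufesebuzim) add zu- … -im around the stem.
So dikiran → zudikiranim.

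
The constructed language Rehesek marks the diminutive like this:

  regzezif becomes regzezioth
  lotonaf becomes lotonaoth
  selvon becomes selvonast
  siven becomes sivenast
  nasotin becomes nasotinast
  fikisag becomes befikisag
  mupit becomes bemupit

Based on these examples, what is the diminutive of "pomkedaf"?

"pomkedaf" ends in -f. The stems ending in -f (regzezif → regzezioth, lotonaf → lotonaoth) drop the final letter and add -oth.
So pomkedaf → pomkedaoth.

pomkedaoth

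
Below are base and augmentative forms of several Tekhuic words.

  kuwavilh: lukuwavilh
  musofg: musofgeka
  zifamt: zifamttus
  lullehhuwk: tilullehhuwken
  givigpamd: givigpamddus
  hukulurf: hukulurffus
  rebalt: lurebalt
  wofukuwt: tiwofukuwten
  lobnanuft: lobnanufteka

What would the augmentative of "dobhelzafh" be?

dobhelzafheka

wofukuwt and rebalt both end in -t yet inflect differently (tiwofukuwten, lurebalt), so the final letter is not what conditions the rule; the second-to-last letter is.
"dobhelzafh" has second-to-last letter 'f'. The stems whose second-to-last letter is 'f' (lobnanuft → lobnanufteka, musofg → musofgeka) add -eka.
The other patterns: stems whose second-to-last letter is 'w' add ti- … -en around the stem; stems whose second-to-last letter is 'l' add the prefix lu-; stems whose second-to-last letter is 'm' or 'r' double the final consonant and add -us.
So dobhelzafh → dobhelzafheka.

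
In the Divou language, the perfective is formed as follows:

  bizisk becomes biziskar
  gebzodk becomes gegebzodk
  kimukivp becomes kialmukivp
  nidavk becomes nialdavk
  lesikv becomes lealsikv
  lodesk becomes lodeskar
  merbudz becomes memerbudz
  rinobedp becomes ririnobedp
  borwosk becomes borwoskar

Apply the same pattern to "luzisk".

"luzisk" has second-to-last letter 's'. The stems whose second-to-last letter is 's' (borwosk → borwoskar, lodesk → lodeskar, bizisk → biziskar) add -ar.
The other patterns: stems whose second-to-last letter is 'd' repeat the first consonant+vowel as a prefix; stems whose second-to-last letter is 'k' or 'v' insert -al- after the first vowel.
So luzisk → luziskar.

luziskar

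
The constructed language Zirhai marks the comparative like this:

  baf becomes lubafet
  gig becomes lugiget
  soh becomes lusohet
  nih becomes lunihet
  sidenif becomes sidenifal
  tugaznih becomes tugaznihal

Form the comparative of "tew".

baf and sidenif both end in -f yet inflect differently (lubafet, sidenifal), so the final letter is not what conditions the rule; the number of vowels is.
"tew" has 1 vowel. The stems with 1 vowel (baf → lubafet, gig → lugiget, soh → lusohet) add lu- … -et around the stem.
The other pattern: stems with 3 vowels add -al.
So tew → lutewet.

lutewet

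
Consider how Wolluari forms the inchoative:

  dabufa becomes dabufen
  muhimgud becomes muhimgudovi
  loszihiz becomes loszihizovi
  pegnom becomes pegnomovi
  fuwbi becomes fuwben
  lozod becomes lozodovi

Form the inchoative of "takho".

takhen

loszihiz and fuwbi both have last vowel 'i' yet inflect differently (loszihizovi, fuwben), so the last vowel is not what conditions the rule; whether the stem ends in a vowel or a consonant is.
"takho" ends in a vowel. The stems ending in a vowel (dabufa → dabufen, fuwbi → fuwben) drop the final letter and add -en.
The other pattern: stems ending in a consonant add -ovi.
So takho → takhen.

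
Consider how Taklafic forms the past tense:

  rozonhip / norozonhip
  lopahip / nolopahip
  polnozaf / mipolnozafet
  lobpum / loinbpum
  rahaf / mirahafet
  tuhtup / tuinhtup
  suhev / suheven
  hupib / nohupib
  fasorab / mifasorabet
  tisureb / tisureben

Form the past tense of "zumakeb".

tisureb and fasorab both end in -b yet inflect differently (tisureben, mifasorabet), so the final letter is not what conditions the rule; the last vowel is.
"zumakeb" has last vowel 'e'. The stems whose last vowel is 'e' (suhev → suheven, tisureb → tisureben) add -en.
So zumakeb → zumakeben.

zumakeben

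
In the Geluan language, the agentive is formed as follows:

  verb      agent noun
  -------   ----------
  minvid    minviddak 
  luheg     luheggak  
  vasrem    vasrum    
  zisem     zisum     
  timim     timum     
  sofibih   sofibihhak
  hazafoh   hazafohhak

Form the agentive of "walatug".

walatuggak

vasrem and luheg both have last vowel 'e' yet inflect differently (vasrum, luheggak), so the last vowel is not what conditions the rule; the final letter is.
"walatug" ends in -g. The one such stem in the data (luheg → luheggak) doubles the final consonant and adds -ak (as do hazafoh, sofibih), so the same rule applies.
The other pattern: stems ending in -m change the last vowel to 'u'.
So walatug → walatuggak.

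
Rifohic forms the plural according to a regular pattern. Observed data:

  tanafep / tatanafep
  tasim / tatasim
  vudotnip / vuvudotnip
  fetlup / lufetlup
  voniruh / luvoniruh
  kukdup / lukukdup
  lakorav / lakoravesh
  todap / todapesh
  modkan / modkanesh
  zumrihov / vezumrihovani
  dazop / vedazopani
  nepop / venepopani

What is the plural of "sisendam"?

sisendamesh

tanafep and fetlup both end in -p yet inflect differently (tatanafep, lufetlup), so the final letter is not what conditions the rule; the last vowel is.
"sisendam" has last vowel 'a'. The stems whose last vowel is 'a' (lakorav → lakoravesh, todap → todapesh, modkan → modkanesh) add -esh.
The other patterns: stems whose last vowel is 'e' or 'i' repeat the first consonant+vowel as a prefix; stems whose last vowel is 'u' add the prefix lu-; stems whose last vowel is 'o' add ve- … -ani around the stem.
So sisendam → sisendamesh.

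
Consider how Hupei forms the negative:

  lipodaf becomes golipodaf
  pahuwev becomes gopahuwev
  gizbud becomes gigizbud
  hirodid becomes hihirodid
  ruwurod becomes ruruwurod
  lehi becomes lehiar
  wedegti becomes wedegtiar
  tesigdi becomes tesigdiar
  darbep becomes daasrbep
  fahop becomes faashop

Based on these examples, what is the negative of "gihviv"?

gogihviv

hirodid and lehi both have last vowel 'i' yet inflect differently (hihirodid, lehiar), so the last vowel is not what conditions the rule; the final letter is.
"gihviv" ends in -v. The one such stem in the data (pahuwev → gopahuwev) adds the prefix go-, so the same rule applies.
The other patterns: stems ending in -d repeat the first consonant+vowel as a prefix; stems ending in -i add -ar; stems ending in -p insert -as- after the first vowel.
So gihviv → gogihviv.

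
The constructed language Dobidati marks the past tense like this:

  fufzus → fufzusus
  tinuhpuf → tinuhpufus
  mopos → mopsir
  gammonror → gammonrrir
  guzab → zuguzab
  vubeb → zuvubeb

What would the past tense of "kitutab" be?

fufzus and mopos both end in -s yet inflect differently (fufzusus, mopsir), so the final letter is not what conditions the rule; the last vowel is.
"kitutab" has last vowel 'a'. The one such stem in the data (guzab → zuguzab) adds the prefix zu-, so the same rule applies.
The other patterns: stems whose last vowel is 'u' add -us; stems whose last vowel is 'o' delete the last vowel and add -ir.
So kitutab → zukitutab.

zukitutab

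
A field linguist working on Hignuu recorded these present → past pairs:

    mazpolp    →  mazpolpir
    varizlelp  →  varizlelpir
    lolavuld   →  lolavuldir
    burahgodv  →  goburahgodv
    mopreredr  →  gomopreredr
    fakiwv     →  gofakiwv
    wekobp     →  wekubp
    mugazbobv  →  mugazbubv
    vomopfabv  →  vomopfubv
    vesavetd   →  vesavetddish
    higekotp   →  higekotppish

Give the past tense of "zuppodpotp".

"zuppodpotp" has second-to-last letter 't'. The stems whose second-to-last letter is 't' (vesavetd → vesavetddish, higekotp → higekotppish) double the final consonant and add -ish.
So zuppodpotp → zuppodpotppish.

zuppodpotppish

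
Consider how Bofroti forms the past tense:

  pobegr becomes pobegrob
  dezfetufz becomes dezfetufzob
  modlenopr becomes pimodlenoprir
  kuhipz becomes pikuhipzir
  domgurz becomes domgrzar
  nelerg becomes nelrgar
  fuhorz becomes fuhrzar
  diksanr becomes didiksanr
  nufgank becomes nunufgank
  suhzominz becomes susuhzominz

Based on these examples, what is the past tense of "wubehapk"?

piwubehapkir

pobegr and modlenopr both end in -r yet inflect differently (pobegrob, pimodlenoprir), so the final letter is not what conditions the rule; the second-to-last letter is.
"wubehapk" has second-to-last letter 'p'. The stems whose second-to-last letter is 'p' (modlenopr → pimodlenoprir, kuhipz → pikuhipzir) add pi- … -ir around the stem.
The other patterns: stems whose second-to-last letter is 'f' or 'g' add -ob; stems whose second-to-last letter is 'r' delete the last vowel and add -ar; stems whose second-to-last letter is 'n' repeat the first consonant+vowel as a prefix.
So wubehapk → piwubehapkir.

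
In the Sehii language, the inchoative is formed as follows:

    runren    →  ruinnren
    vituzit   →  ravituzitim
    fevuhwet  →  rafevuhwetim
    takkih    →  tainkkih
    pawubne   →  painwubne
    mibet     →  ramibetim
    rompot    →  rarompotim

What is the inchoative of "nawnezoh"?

nainwnezoh

mibet and runren both have last vowel 'e' yet inflect differently (ramibetim, ruinnren), so the last vowel is not what conditions the rule; the final letter is.
"nawnezoh" ends in -h. The one such stem in the data (takkih → tainkkih) inserts -in- after the first vowel (as do runren, pawubne), so the same rule applies.
The other pattern: stems ending in -t add ra- … -im around the stem.
So nawnezoh → nainwnezoh.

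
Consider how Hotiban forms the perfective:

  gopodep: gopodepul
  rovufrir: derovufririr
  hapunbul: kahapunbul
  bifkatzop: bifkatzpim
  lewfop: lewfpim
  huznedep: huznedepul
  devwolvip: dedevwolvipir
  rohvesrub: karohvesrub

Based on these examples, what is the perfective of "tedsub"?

gopodep and bifkatzop both end in -p yet inflect differently (gopodepul, bifkatzpim), so the final letter is not what conditions the rule; the last vowel is.
"tedsub" has last vowel 'u'. The stems whose last vowel is 'u' (hapunbul → kahapunbul, rohvesrub → karohvesrub) add the prefix ka-.
So tedsub → katedsub.

katedsub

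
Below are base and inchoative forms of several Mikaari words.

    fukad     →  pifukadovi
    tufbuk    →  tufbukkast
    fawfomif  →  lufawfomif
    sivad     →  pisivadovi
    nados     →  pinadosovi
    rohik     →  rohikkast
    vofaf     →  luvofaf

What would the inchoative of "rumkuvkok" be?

"rumkuvkok" ends in -k. The stems ending in -k (rohik → rohikkast, tufbuk → tufbukkast) double the final consonant and add -ast.
The other patterns: stems ending in -f add the prefix lu-; stems ending in -d or -s add pi- … -ovi around the stem.
So rumkuvkok → rumkuvkokkast.

rumkuvkokkast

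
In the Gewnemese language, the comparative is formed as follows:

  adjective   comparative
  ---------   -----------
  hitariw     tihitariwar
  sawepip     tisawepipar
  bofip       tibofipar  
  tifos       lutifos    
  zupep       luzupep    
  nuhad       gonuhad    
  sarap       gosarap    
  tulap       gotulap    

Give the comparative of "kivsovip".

tikivsovipar

bofip and tulap both end in -p yet inflect differently (tibofipar, gotulap), so the final letter is not what conditions the rule; the last vowel is.
"kivsovip" has last vowel 'i'. The stems whose last vowel is 'i' (bofip → tibofipar, hitariw → tihitariwar, sawepip → tisawepipar) add ti- … -ar around the stem.
So kivsovip → tikivsovipar.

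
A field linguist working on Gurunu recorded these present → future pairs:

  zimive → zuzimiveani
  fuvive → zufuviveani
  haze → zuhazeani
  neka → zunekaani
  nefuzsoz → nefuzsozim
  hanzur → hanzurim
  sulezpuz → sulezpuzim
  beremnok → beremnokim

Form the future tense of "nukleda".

neka and nefuzsoz both begin with n- yet inflect differently (zunekaani, nefuzsozim), so the first letter is not what conditions the rule; whether the stem ends in a vowel or a consonant is.
"nukleda" ends in a vowel. The stems ending in a vowel (zimive → zuzimiveani, fuvive → zufuviveani, haze → zuhazeani) add zu- … -ani around the stem.
The other pattern: stems ending in a consonant add -im.
So nukleda → zunukledaani.

zunukledaani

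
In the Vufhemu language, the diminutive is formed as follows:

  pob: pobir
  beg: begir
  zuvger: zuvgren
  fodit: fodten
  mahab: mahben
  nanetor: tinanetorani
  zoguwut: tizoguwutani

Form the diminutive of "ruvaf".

ruvfen

"ruvaf" has 2 vowels. The stems with 2 vowels (zuvger → zuvgren, fodit → fodten, mahab → mahben) delete the last vowel and add -en.
The other patterns: stems with 1 vowel add -ir; stems with 3 vowels add ti- … -ani around the stem.
So ruvaf → ruvfen.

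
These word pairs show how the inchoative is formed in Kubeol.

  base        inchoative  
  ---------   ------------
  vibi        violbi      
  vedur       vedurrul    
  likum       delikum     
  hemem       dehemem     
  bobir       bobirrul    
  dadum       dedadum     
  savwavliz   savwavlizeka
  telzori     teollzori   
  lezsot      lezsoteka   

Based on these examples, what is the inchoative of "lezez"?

bobir and savwavliz both have last vowel 'i' yet inflect differently (bobirrul, savwavlizeka), so the last vowel is not what conditions the rule; the final letter is.
"lezez" ends in -z. The one such stem in the data (savwavliz → savwavlizeka) adds -eka, so the same rule applies.
So lezez → lezezeka.

lezezeka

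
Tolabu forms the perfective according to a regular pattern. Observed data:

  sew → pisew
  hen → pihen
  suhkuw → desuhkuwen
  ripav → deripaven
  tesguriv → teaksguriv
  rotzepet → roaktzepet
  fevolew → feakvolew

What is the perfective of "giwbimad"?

"giwbimad" has 3 vowels. The stems with 3 vowels (tesguriv → teaksguriv, rotzepet → roaktzepet, fevolew → feakvolew) insert -ak- after the first vowel.
So giwbimad → giakwbimad.

giakwbimad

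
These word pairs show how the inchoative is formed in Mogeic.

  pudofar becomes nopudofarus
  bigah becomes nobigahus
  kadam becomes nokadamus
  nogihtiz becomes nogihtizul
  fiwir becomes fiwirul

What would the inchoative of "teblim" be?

pudofar and fiwir both end in -r yet inflect differently (nopudofarus, fiwirul), so the final letter is not what conditions the rule; the last vowel is.
"teblim" has last vowel 'i'. The stems whose last vowel is 'i' (nogihtiz → nogihtizul, fiwir → fiwirul) add -ul.
The other pattern: stems whose last vowel is 'a' add no- … -us around the stem.
So teblim → teblimul.

teblimul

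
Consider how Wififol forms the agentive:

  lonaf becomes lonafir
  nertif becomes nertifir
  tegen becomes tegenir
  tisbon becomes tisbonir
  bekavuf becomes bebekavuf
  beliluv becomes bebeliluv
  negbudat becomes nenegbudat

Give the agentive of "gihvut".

gihvutir

bekavuf and lonaf both end in -f yet inflect differently (bebekavuf, lonafir), so the final letter is not what conditions the rule; the number of vowels is.
"gihvut" has 2 vowels. The stems with 2 vowels (lonaf → lonafir, tisbon → tisbonir, tegen → tegenir) add -ir.
The other pattern: stems with 3 vowels repeat the first consonant+vowel as a prefix.
So gihvut → gihvutir.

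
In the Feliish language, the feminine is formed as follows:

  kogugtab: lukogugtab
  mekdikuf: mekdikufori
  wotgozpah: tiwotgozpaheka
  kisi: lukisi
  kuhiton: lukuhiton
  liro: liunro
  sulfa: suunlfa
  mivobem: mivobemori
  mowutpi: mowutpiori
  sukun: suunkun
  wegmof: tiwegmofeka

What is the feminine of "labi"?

mekdikuf and wegmof both end in -f yet inflect differently (mekdikufori, tiwegmofeka), so the final letter is not what conditions the rule; the first letter is.
"labi" begins with l-. The one such stem in the data (liro → liunro) inserts -un- after the first vowel (as do sukun, sulfa), so the same rule applies.
So labi → launbi.

launbi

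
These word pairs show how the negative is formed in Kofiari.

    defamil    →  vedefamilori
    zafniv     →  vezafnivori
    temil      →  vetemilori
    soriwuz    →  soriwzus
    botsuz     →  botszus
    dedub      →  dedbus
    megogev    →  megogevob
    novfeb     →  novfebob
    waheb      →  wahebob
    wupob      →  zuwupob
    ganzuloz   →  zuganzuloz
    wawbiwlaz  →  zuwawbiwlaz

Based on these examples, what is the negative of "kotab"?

"kotab" has last vowel 'a'. The one such stem in the data (wawbiwlaz → zuwawbiwlaz) adds the prefix zu-, so the same rule applies.
The other patterns: stems whose last vowel is 'i' add ve- … -ori around the stem; stems whose last vowel is 'u' delete the last vowel and add -us; stems whose last vowel is 'e' add -ob.
So kotab → zukotab.

zukotab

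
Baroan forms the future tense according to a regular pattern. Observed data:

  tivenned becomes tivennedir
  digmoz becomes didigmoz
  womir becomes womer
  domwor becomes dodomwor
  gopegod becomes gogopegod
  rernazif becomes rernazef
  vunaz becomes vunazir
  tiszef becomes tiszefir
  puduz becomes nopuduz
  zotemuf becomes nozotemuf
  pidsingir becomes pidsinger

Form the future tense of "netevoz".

womir and domwor both end in -r yet inflect differently (womer, dodomwor), so the final letter is not what conditions the rule; the last vowel is.
"netevoz" has last vowel 'o'. The stems whose last vowel is 'o' (gopegod → gogopegod, domwor → dodomwor, digmoz → didigmoz) repeat the first consonant+vowel as a prefix.
So netevoz → nenetevoz.

nenetevoz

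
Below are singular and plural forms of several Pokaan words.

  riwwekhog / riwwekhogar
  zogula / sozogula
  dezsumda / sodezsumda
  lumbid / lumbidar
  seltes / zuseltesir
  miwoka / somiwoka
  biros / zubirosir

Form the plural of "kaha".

"kaha" ends in -a. The stems ending in -a (dezsumda → sodezsumda, zogula → sozogula, miwoka → somiwoka) add the prefix so-.
So kaha → sokaha.

sokaha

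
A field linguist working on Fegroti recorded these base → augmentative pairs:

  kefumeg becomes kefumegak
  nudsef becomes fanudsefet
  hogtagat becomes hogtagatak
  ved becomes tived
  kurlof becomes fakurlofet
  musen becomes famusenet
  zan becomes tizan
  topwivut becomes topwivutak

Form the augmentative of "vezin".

zan and musen both end in -n yet inflect differently (tizan, famusenet), so the final letter is not what conditions the rule; the number of vowels is.
"vezin" has 2 vowels. The stems with 2 vowels (kurlof → fakurlofet, nudsef → fanudsefet, musen → famusenet) add fa- … -et around the stem.
So vezin → favezinet.

favezinet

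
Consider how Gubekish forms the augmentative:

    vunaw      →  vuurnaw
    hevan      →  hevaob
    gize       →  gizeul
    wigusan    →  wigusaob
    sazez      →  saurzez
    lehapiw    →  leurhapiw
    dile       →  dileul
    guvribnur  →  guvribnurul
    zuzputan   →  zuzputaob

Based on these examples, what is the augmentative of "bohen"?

boheob

zuzputan and vunaw both have last vowel 'a' yet inflect differently (zuzputaob, vuurnaw), so the last vowel is not what conditions the rule; the final letter is.
"bohen" ends in -n. The stems ending in -n (zuzputan → zuzputaob, hevan → hevaob, wigusan → wigusaob) drop the final letter and add -ob.
The other patterns: stems ending in -w or -z insert -ur- after the first vowel; stems ending in -e or -r add -ul.
So bohen → boheob.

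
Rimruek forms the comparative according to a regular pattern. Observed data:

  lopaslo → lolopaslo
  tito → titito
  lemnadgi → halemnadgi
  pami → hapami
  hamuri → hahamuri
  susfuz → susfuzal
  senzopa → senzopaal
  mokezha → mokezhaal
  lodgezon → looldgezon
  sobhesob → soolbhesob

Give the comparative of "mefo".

memefo

lopaslo and lodgezon both have last vowel 'o' yet inflect differently (lolopaslo, looldgezon), so the last vowel is not what conditions the rule; the final letter is.
"mefo" ends in -o. The stems ending in -o (lopaslo → lolopaslo, tito → titito) repeat the first consonant+vowel as a prefix.
So mefo → memefo.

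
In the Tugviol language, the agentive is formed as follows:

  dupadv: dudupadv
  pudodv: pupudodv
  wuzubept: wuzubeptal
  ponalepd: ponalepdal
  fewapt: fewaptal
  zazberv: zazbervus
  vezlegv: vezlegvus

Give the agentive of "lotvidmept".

dupadv and zazberv both end in -v yet inflect differently (dudupadv, zazbervus), so the final letter is not what conditions the rule; the second-to-last letter is.
"lotvidmept" has second-to-last letter 'p'. The stems whose second-to-last letter is 'p' (wuzubept → wuzubeptal, ponalepd → ponalepdal, fewapt → fewaptal) add -al.
The other patterns: stems whose second-to-last letter is 'd' repeat the first consonant+vowel as a prefix; stems whose second-to-last letter is 'g' or 'r' add -us.
So lotvidmept → lotvidmeptal.

lotvidmeptal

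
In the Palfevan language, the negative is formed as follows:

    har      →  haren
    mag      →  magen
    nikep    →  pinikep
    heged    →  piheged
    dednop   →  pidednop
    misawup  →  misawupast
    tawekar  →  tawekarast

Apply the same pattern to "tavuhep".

tavuhepast

nikep and misawup both end in -p yet inflect differently (pinikep, misawupast), so the final letter is not what conditions the rule; the number of vowels is.
"tavuhep" has 3 vowels. The stems with 3 vowels (misawup → misawupast, tawekar → tawekarast) add -ast.
The other patterns: stems with 1 vowel add -en; stems with 2 vowels add the prefix pi-.
So tavuhep → tavuhepast.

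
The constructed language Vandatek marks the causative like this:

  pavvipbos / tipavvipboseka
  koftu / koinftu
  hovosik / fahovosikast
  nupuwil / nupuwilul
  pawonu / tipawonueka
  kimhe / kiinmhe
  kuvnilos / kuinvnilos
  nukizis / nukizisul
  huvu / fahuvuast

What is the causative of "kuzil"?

kuinzil

"kuzil" begins with k-. The stems beginning with k- (kuvnilos → kuinvnilos, koftu → koinftu, kimhe → kiinmhe) insert -in- after the first vowel.
The other patterns: stems beginning with h- add fa- … -ast around the stem; stems beginning with n- add -ul; stems beginning with p- add ti- … -eka around the stem.
So kuzil → kuinzil.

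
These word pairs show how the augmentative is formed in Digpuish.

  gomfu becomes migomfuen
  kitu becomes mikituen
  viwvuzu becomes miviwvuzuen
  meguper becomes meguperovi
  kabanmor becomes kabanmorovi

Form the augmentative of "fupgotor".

fupgotorovi

"fupgotor" ends in -r. The stems ending in -r (meguper → meguperovi, kabanmor → kabanmorovi) add -ovi.
The other pattern: stems ending in -u add mi- … -en around the stem.
So fupgotor → fupgotorovi.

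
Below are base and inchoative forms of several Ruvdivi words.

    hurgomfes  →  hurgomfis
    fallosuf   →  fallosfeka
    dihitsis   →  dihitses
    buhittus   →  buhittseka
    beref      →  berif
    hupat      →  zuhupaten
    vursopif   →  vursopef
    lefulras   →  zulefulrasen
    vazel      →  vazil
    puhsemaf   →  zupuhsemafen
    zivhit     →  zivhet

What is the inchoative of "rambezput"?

"rambezput" has last vowel 'u'. The stems whose last vowel is 'u' (fallosuf → fallosfeka, buhittus → buhittseka) delete the last vowel and add -eka.
The other patterns: stems whose last vowel is 'i' change the last vowel to 'e'; stems whose last vowel is 'a' add zu- … -en around the stem; stems whose last vowel is 'e' change the last vowel to 'i'.
So rambezput → rambezpteka.

rambezpteka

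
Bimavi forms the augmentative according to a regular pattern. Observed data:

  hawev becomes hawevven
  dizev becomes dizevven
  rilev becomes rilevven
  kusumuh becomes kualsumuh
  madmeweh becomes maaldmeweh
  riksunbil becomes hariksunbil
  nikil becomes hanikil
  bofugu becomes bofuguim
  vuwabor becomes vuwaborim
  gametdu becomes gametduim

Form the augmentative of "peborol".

hapeborol

"peborol" ends in -l. The stems ending in -l (riksunbil → hariksunbil, nikil → hanikil) add the prefix ha-.
The other patterns: stems ending in -v double the final consonant and add -en; stems ending in -h insert -al- after the first vowel; stems ending in -r or -u add -im.
So peborol → hapeborol.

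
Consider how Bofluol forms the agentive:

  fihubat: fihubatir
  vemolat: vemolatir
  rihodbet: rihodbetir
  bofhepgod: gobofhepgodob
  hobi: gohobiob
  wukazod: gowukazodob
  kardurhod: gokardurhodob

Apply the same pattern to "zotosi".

gozotosiob

fihubat and bofhepgod both have 3 vowels yet inflect differently (fihubatir, gobofhepgodob), so the number of vowels is not what conditions the rule; the final letter is.
"zotosi" ends in -i. The one such stem in the data (hobi → gohobiob) adds go- … -ob around the stem, so the same rule applies.
So zotosi → gozotosiob.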